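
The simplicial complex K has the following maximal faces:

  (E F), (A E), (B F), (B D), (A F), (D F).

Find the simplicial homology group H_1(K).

We work with the vertex ordering A < B < D < E < F. The simplices of K, each written with vertices in increasing order, are:

  0-simplices (5): A, B, D, E, F
  1-simplices (6): AE, AF, BD, BF, DF, EF

Hence C_0 ≅ Z^5, C_1 ≅ Z^6.

∂_1: C_1 → C_0 sends each edge [p,q] (with p < q) to q − p.
The 5×6 boundary matrix has rank 4 and Smith normal form diag(1,1,1,1).

Now H_k = ker ∂_k / im ∂_{k+1}, so:

  H_1: rank ker ∂_1 − rank ∂_2 = (6 − 4) − 0 = 2, and there is no ∂_2, so H_1 ≅ Z^2.

(K is a triangulation of a wedge of 2 circles.)

H_1 = Z^2.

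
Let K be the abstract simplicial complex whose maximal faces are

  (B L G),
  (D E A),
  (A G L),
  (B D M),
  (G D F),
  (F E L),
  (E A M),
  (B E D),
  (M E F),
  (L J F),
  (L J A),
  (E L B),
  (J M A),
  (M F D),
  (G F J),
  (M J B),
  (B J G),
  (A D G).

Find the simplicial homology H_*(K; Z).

Take the total order A < B < D < E < F < G < J < L < M on the vertex set. Then K (dimension 2) consists of the simplices:

  0-simplices (9): A, B, D, E, F, G, J, L, M
  1-simplices (27): AD, AE, AG, AJ, AL, AM, BD, BE, BG, BJ, BL, BM, DE, DF, DG, DM, EF, EL, EM, FG, FJ, FL, FM, GJ, GL, JL, JM
  2-simplices (18): ADE, ADG, AEM, AGL, AJL, AJM, BDE, BDM, BEL, BGJ, BGL, BJM, DFG, DFM, EFL, EFM, FGJ, FJL

giving chain groups C_0 ≅ Z^9, C_1 ≅ Z^27, C_2 ≅ Z^18.

∂_1: C_1 → C_0 sends each edge [p,q] (with p < q) to q − p. For instance
  ∂EM = M − E.
This gives a 9×27 integer matrix of rank 8; reducing to Smith normal form yields diagonal entries (1,1,1,1,1,1,1,1).

∂_2: C_2 → C_1 sends each 2-simplex [p,q,r] to [q,r] − [p,r] + [p,q]. For instance
  ∂BGJ = GJ − BJ + BG,
  ∂BDM = DM − BM + BD.
This gives a 27×18 integer matrix of rank 18; reducing to Smith normal form yields diagonal entries (1,1,1,1,1,1,1,1,1,1,1,1,1,1,1,1,1,2).

Now H_k = ker ∂_k / im ∂_{k+1}, so:

  H_0: rank C_0 − rank ∂_1 = 9 − 8 = 1, and the invariant factors of ∂_1 are all 1, so H_0 ≅ Z.
  H_1: rank ker ∂_1 − rank ∂_2 = (27 − 8) − 18 = 1, and ∂_2 has invariant factor 2 > 1, so H_1 ≅ Z ⊕ Z/2Z.
  H_2: rank ker ∂_2 − rank ∂_3 = (18 − 18) − 0 = 0, and there is no ∂_3, so H_2 ≅ 0.

As a check, the Euler characteristic is 9 − 27 + 18 = 0, which agrees with 1 − 1 + 0 = 0.
(K is a triangulation of the Klein bottle.)

H_0 = Z,  H_1 = Z ⊕ Z/2Z,  H_2 = 0.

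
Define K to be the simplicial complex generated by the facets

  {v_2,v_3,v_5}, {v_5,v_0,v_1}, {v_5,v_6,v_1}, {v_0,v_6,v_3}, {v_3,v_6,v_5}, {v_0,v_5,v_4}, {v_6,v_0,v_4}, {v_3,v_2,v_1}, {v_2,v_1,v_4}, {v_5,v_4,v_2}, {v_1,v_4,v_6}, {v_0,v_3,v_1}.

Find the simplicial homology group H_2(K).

Fix the vertex order v_0 < v_1 < v_2 < v_3 < v_4 < v_5 < v_6 and write every simplex with vertices in increasing order. Then dim K = 2 and the simplices of K are:

  0-simplices (7): [v_0], [v_1], [v_2], [v_3], [v_4], [v_5], [v_6]
  1-simplices (18): (18 of them)
  2-simplices (12): (12 of them)

giving chain groups C_0 ≅ Z^7, C_1 ≅ Z^18, C_2 ≅ Z^12.

Boundary ∂_1: C_1 → C_0 is given by ∂[p,q] = [q] − [p]. For instance
  ∂[v_2,v_5] = [v_5] − [v_2].
The 7×18 boundary matrix has rank 6 and Smith normal form diag(1,1,1,1,1,1).

The boundary map ∂_2: C_2 → C_1 sends each 2-simplex [p,q,r] to [q,r] − [p,r] + [p,q]. For instance
  ∂[v_0,v_4,v_6] = [v_4,v_6] − [v_0,v_6] + [v_0,v_4],
  ∂[v_0,v_4,v_5] = [v_4,v_5] − [v_0,v_5] + [v_0,v_4].
This gives a 18×12 integer matrix of rank 12; reducing to Smith normal form yields diagonal entries (1,1,1,1,1,1,1,1,1,1,1,2).

Computing H_k = (kernel of ∂_k) / (image of ∂_{k+1}):

  H_2: rank ker ∂_2 − rank ∂_3 = (12 − 12) − 0 = 0, and there is no ∂_3, so H_2 ≅ 0.

(K is a triangulation of the real projective plane RP^2.)

H_2 ≅ 0.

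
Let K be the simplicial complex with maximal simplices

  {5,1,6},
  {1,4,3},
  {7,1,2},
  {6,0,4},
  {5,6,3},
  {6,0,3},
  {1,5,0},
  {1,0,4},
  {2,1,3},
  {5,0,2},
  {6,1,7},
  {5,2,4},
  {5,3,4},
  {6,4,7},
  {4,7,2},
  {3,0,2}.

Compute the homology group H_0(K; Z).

H_0 ≅ Z.

Order the vertices as 0 < 1 < 2 < 3 < 4 < 5 < 6 < 7. Listing each simplex with vertices in this order, K has dimension 2 with simplices:

  0-simplices (8): [0], [1], [2], [3], [4], [5], [6], [7]
  1-simplices (24): (24 of them)
  2-simplices (16): [0,1,4], [0,1,5], [0,2,3], [0,2,5], [0,3,6], [0,4,6], [1,2,3], [1,2,7], [1,3,4], [1,5,6], [1,6,7], [2,4,5], [2,4,7], [3,4,5], [3,5,6], [4,6,7]

giving chain groups C_0 ≅ Z^8, C_1 ≅ Z^24, C_2 ≅ Z^16.

The boundary map ∂_1: C_1 → C_0 sends each edge [p,q] (with p < q) to q − p. For instance
  ∂[4,5] = [5] − [4].
This gives a 8×24 integer matrix of rank 7; reducing to Smith normal form yields diagonal entries (1,1,1,1,1,1,1).

∂_2: C_2 → C_1 sends each 2-simplex [p,q,r] to [q,r] − [p,r] + [p,q]. For instance
  ∂[0,3,6] = [3,6] − [0,6] + [0,3],
  ∂[0,2,3] = [2,3] − [0,3] + [0,2].
As a 24×16 matrix over Z this has rank 15, with invariant factors (1,1,1,1,1,1,1,1,1,1,1,1,1,1,1).

Reading off H_k = ker ∂_k / im ∂_{k+1}:

  H_0: rank C_0 − rank ∂_1 = 8 − 7 = 1, and the invariant factors of ∂_1 are all 1, so H_0 ≅ Z.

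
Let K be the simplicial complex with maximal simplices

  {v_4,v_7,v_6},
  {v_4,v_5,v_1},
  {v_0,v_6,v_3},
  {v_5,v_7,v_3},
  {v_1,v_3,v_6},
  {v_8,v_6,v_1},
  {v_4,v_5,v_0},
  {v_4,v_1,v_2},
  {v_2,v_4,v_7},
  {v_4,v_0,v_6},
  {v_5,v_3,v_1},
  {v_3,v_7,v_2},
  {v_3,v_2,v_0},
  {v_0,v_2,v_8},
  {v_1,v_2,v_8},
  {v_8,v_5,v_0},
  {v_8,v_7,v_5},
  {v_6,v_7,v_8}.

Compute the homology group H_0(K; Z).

We work with the vertex ordering v_0 < v_1 < v_2 < v_3 < v_4 < v_5 < v_6 < v_7 < v_8. The simplices of K, each written with vertices in increasing order, are:

  0-simplices (9): [v_0], [v_1], [v_2], [v_3], [v_4], [v_5], [v_6], [v_7], [v_8]
  1-simplices (27): (27 of them)
  2-simplices (18): (18 of them)

so the chain groups are C_0 ≅ Z^9, C_1 ≅ Z^27, C_2 ≅ Z^18.

∂_1: C_1 → C_0 is given by ∂[p,q] = [q] − [p]. For instance
  ∂[v_0,v_2] = [v_2] − [v_0].
The 9×27 boundary matrix has rank 8 and Smith normal form diag(1,1,1,1,1,1,1,1).

Boundary ∂_2: C_2 → C_1 acts by ∂[p,q,r] = [q,r] − [p,r] + [p,q]. For instance
  ∂[v_0,v_5,v_8] = [v_5,v_8] − [v_0,v_8] + [v_0,v_5],
  ∂[v_1,v_4,v_5] = [v_4,v_5] − [v_1,v_5] + [v_1,v_4].
The resulting 27×18 matrix has rank 17, and its Smith normal form has invariant factors (1,1,1,1,1,1,1,1,1,1,1,1,1,1,1,1,1).

Reading off H_k = ker ∂_k / im ∂_{k+1}:

  H_0: rank C_0 − rank ∂_1 = 9 − 8 = 1, and the invariant factors of ∂_1 are all 1, so H_0 ≅ Z.

(K is a triangulation of the torus T^2.)

H_0 ≅ Z.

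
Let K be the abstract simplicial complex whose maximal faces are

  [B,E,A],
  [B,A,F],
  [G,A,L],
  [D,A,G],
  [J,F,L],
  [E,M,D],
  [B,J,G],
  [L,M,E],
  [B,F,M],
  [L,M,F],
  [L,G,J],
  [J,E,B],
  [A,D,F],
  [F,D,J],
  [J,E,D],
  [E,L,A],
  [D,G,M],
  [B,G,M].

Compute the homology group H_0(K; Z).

H_0 = Z.

Order the vertices as A < B < D < E < F < G < J < L < M. Listing each simplex with vertices in this order, K has dimension 2 with simplices:

  0-simplices (9): A, B, D, E, F, G, J, L, M
  1-simplices (27): AB, AD, AE, AF, AG, AL, BE, BF, BG, BJ, BM, DE, DF, DG, DJ, DM, EJ, EL, EM, FJ, FL, FM, GJ, GL, GM, JL, LM
  2-simplices (18): ABE, ABF, ADF, ADG, AEL, AGL, BEJ, BFM, BGJ, BGM, DEJ, DEM, DFJ, DGM, ELM, FJL, FLM, GJL

so the chain groups are C_0 ≅ Z^9, C_1 ≅ Z^27, C_2 ≅ Z^18.

∂_1: C_1 → C_0 sends each edge [p,q] (with p < q) to q − p. For instance
  ∂GL = L − G.
As a 9×27 matrix over Z this has rank 8, with invariant factors (1,1,1,1,1,1,1,1).

∂_2: C_2 → C_1 sends each 2-simplex [p,q,r] to [q,r] − [p,r] + [p,q]. For instance
  ∂BEJ = EJ − BJ + BE,
  ∂ADF = DF − AF + AD.
This gives a 27×18 integer matrix of rank 17; reducing to Smith normal form yields diagonal entries (1,1,1,1,1,1,1,1,1,1,1,1,1,1,1,1,1).

Reading off H_k = ker ∂_k / im ∂_{k+1}:

  H_0: rank C_0 − rank ∂_1 = 9 − 8 = 1, and the invariant factors of ∂_1 are all 1, so H_0 = Z.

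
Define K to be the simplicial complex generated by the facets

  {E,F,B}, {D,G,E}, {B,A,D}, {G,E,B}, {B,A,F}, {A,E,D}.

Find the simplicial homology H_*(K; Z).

Order the vertices as A < B < D < E < F < G. Listing each simplex with vertices in this order, K has dimension 2 with simplices:

  0-simplices (6): A, B, D, E, F, G
  1-simplices (12): AB, AD, AE, AF, BD, BE, BF, BG, DE, DG, EF, EG
  2-simplices (6): ABD, ABF, ADE, BEF, BEG, DEG

giving chain groups C_0 ≅ Z^6, C_1 ≅ Z^12, C_2 ≅ Z^6.

Boundary ∂_1: C_1 → C_0 sends each edge [p,q] (with p < q) to q − p. For instance
  ∂BG = G − B.
The resulting 6×12 matrix has rank 5, and its Smith normal form has invariant factors (1,1,1,1,1).

∂_2: C_2 → C_1 maps a triangle to the signed sum of its edges. For instance
  ∂DEG = EG − DG + DE,
  ∂ABF = BF − AF + AB.
The resulting 12×6 matrix has rank 6, and its Smith normal form has invariant factors (1,1,1,1,1,1).

Now H_k = ker ∂_k / im ∂_{k+1}, so:

  H_0: rank C_0 − rank ∂_1 = 6 − 5 = 1, and the invariant factors of ∂_1 are all 1, so H_0 ≅ Z.
  H_1: rank ker ∂_1 − rank ∂_2 = (12 − 5) − 6 = 1, and the invariant factors of ∂_2 are all 1, so H_1 ≅ Z.
  H_2: rank ker ∂_2 − rank ∂_3 = (6 − 6) − 0 = 0, and there is no ∂_3, so H_2 ≅ 0.

H_0 ≅ Z,  H_1 ≅ Z,  H_2 = 0.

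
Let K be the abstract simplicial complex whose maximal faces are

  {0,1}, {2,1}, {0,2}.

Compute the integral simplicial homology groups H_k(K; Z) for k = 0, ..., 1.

Fix the vertex order 0 < 1 < 2 and write every simplex with vertices in increasing order. Then dim K = 1 and the simplices of K are:

  0-simplices (3): [0], [1], [2]
  1-simplices (3): [0,1], [0,2], [1,2]

giving chain groups C_0 ≅ Z^3, C_1 ≅ Z^3.

The boundary map ∂_1: C_1 → C_0 maps an edge to its endpoints' difference, ∂[p,q] = q − p.
The 3×3 boundary matrix has rank 2 and Smith normal form diag(1,1).

Now H_k = ker ∂_k / im ∂_{k+1}, so:

  H_0: rank C_0 − rank ∂_1 = 3 − 2 = 1, and the invariant factors of ∂_1 are all 1, so H_0 ≅ Z.
  H_1: rank ker ∂_1 − rank ∂_2 = (3 − 2) − 0 = 1, and there is no ∂_2, so H_1 ≅ Z.

As a check, the Euler characteristic is 3 − 3 = 0, which agrees with 1 − 1 = 0.

H_0 = Z,  H_1 = Z.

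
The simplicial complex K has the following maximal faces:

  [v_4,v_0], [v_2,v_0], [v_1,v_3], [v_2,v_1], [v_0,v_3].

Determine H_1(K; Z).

H_1 = Z.

Fix the vertex order v_0 < v_1 < v_2 < v_3 < v_4 and write every simplex with vertices in increasing order. Then dim K = 1 and the simplices of K are:

  0-simplices (5): [v_0], [v_1], [v_2], [v_3], [v_4]
  1-simplices (5): [v_0,v_2], [v_0,v_3], [v_0,v_4], [v_1,v_2], [v_1,v_3]

Hence C_0 ≅ Z^5, C_1 ≅ Z^5.

Boundary ∂_1: C_1 → C_0 sends each edge [p,q] (with p < q) to q − p. For instance
  ∂[v_0,v_2] = [v_2] − [v_0].
The 5×5 boundary matrix has rank 4 and Smith normal form diag(1,1,1,1).

Reading off H_k = ker ∂_k / im ∂_{k+1}:

  H_1: rank ker ∂_1 − rank ∂_2 = (5 − 4) − 0 = 1, and there is no ∂_2, so H_1 = Z.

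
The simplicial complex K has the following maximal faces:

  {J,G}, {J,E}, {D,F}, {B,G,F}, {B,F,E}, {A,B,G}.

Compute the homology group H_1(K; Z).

H_1 ≅ Z.

We work with the vertex ordering A < B < D < E < F < G < J. The simplices of K, each written with vertices in increasing order, are:

  0-simplices (7): A, B, D, E, F, G, J
  1-simplices (10): AB, AG, BE, BF, BG, DF, EF, EJ, FG, GJ
  2-simplices (3): ABG, BEF, BFG

giving chain groups C_0 ≅ Z^7, C_1 ≅ Z^10, C_2 ≅ Z^3.

Boundary ∂_1: C_1 → C_0 is given by ∂[p,q] = [q] − [p]. For instance
  ∂FG = G − F.
The 7×10 boundary matrix has rank 6 and Smith normal form diag(1,1,1,1,1,1).

Boundary ∂_2: C_2 → C_1 acts by ∂[p,q,r] = [q,r] − [p,r] + [p,q]. For instance
  ∂BFG = FG − BG + BF,
  ∂ABG = BG − AG + AB.
The 10×3 boundary matrix has rank 3 and Smith normal form diag(1,1,1).

Computing H_k = (kernel of ∂_k) / (image of ∂_{k+1}):

  H_1: rank ker ∂_1 − rank ∂_2 = (10 − 6) − 3 = 1, and the invariant factors of ∂_2 are all 1, so H_1 ≅ Z.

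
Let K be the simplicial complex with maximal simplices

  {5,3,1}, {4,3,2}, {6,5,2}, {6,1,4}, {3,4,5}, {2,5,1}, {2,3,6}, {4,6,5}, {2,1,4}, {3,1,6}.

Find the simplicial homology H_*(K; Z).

Order the vertices as 1 < 2 < 3 < 4 < 5 < 6. Listing each simplex with vertices in this order, K has dimension 2 with simplices:

  0-simplices (6): [1], [2], [3], [4], [5], [6]
  1-simplices (15): [1,2], [1,3], [1,4], [1,5], [1,6], [2,3], [2,4], [2,5], [2,6], [3,4], [3,5], [3,6], [4,5], [4,6], [5,6]
  2-simplices (10): [1,2,4], [1,2,5], [1,3,5], [1,3,6], [1,4,6], [2,3,4], [2,3,6], [2,5,6], [3,4,5], [4,5,6]

Hence C_0 ≅ Z^6, C_1 ≅ Z^15, C_2 ≅ Z^10.

∂_1: C_1 → C_0 maps an edge to its endpoints' difference, ∂[p,q] = q − p. For instance
  ∂[5,6] = [6] − [5].
As a 6×15 matrix over Z this has rank 5, with invariant factors (1,1,1,1,1).

∂_2: C_2 → C_1 acts by ∂[p,q,r] = [q,r] − [p,r] + [p,q]. For instance
  ∂[3,4,5] = [4,5] − [3,5] + [3,4],
  ∂[2,5,6] = [5,6] − [2,6] + [2,5].
The 15×10 boundary matrix has rank 10 and Smith normal form diag(1,1,1,1,1,1,1,1,1,2).

Reading off H_k = ker ∂_k / im ∂_{k+1}:

  H_0: rank C_0 − rank ∂_1 = 6 − 5 = 1, and the invariant factors of ∂_1 are all 1, so H_0 = Z.
  H_1: rank ker ∂_1 − rank ∂_2 = (15 − 5) − 10 = 0, and ∂_2 has invariant factor 2 > 1, so H_1 = Z/2Z.
  H_2: rank ker ∂_2 − rank ∂_3 = (10 − 10) − 0 = 0, and there is no ∂_3, so H_2 = 0.

As a check, the Euler characteristic is 6 − 15 + 10 = 1, which agrees with 1 − 0 + 0 = 1.

H_0 ≅ Z,  H_1 ≅ Z/2Z,  H_2 = 0.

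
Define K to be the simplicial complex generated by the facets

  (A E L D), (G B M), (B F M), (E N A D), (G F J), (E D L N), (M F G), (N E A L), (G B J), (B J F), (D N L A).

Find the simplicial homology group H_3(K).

H_3 ≅ Z.

Take the total order A < B < D < E < F < G < J < L < M < N on the vertex set. Then K (dimension 3) consists of the simplices:

  0-simplices (10): A, B, D, E, F, G, J, L, M, N
  1-simplices (19): AD, AE, AL, AN, BF, BG, BJ, BM, DE, DL, DN, EL, EN, FG, FJ, FM, GJ, GM, LN
  2-simplices (16): ADE, ADL, ADN, AEL, AEN, ALN, BFJ, BFM, BGJ, BGM, DEL, DEN, DLN, ELN, FGJ, FGM
  3-simplices (5): ADEL, ADEN, ADLN, AELN, DELN

Hence C_0 ≅ Z^10, C_1 ≅ Z^19, C_2 ≅ Z^16, C_3 ≅ Z^5.

Boundary ∂_1: C_1 → C_0 maps an edge to its endpoints' difference, ∂[p,q] = q − p. For instance
  ∂AL = L − A.
As a 10×19 matrix over Z this has rank 8, with invariant factors (1,1,1,1,1,1,1,1).

Boundary ∂_2: C_2 → C_1 sends each 2-simplex [p,q,r] to [q,r] − [p,r] + [p,q]. For instance
  ∂AEL = EL − AL + AE,
  ∂BFJ = FJ − BJ + BF.
The 19×16 boundary matrix has rank 11 and Smith normal form diag(1,1,1,1,1,1,1,1,1,1,1).

∂_3: C_3 → C_2 sends each 3-simplex σ to the alternating sum Σ_i (−1)^i (σ with its i-th vertex removed). For instance
  ∂ADLN = DLN − ALN + ADN − ADL,
  ∂DELN = ELN − DLN + DEN − DEL.
As a 16×5 matrix over Z this has rank 4, with invariant factors (1,1,1,1).

Reading off H_k = ker ∂_k / im ∂_{k+1}:

  H_3: rank ker ∂_3 − rank ∂_4 = (5 − 4) − 0 = 1, and there is no ∂_4, so H_3 = Z.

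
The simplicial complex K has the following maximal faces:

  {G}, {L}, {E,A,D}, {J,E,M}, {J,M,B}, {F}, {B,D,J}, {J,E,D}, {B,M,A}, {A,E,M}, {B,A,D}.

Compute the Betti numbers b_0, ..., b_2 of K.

Fix the vertex order A < B < D < E < F < G < J < L < M and write every simplex with vertices in increasing order. Then dim K = 2 and the simplices of K are:

  0-simplices (9): A, B, D, E, F, G, J, L, M
  1-simplices (12): AB, AD, AE, AM, BD, BJ, BM, DE, DJ, EJ, EM, JM
  2-simplices (8): ABD, ABM, ADE, AEM, BDJ, BJM, DEJ, EJM

so the chain groups are C_0 ≅ Z^9, C_1 ≅ Z^12, C_2 ≅ Z^8.

Boundary ∂_1: C_1 → C_0 sends each edge [p,q] (with p < q) to q − p.
As a 9×12 matrix over Z this has rank 5, with invariant factors (1,1,1,1,1).

The boundary map ∂_2: C_2 → C_1 sends each 2-simplex [p,q,r] to [q,r] − [p,r] + [p,q]. For instance
  ∂EJM = JM − EM + EJ,
  ∂ABM = BM − AM + AB.
The 12×8 boundary matrix has rank 7 and Smith normal form diag(1,1,1,1,1,1,1).

Reading off H_k = ker ∂_k / im ∂_{k+1}:

  H_0: rank C_0 − rank ∂_1 = 9 − 5 = 4, and the invariant factors of ∂_1 are all 1, so H_0 = Z^4.
  H_1: rank ker ∂_1 − rank ∂_2 = (12 − 5) − 7 = 0, and the invariant factors of ∂_2 are all 1, so H_1 = 0.
  H_2: rank ker ∂_2 − rank ∂_3 = (8 − 7) − 0 = 1, and there is no ∂_3, so H_2 = Z.

Hence the Betti numbers are b_0 = 4, b_1 = 0, b_2 = 1.

b_0 = 4, b_1 = 0, b_2 = 1.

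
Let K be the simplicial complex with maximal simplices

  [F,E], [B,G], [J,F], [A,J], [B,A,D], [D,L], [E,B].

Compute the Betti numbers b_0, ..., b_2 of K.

We work with the vertex ordering A < B < D < E < F < G < J < L. The simplices of K, each written with vertices in increasing order, are:

  0-simplices (8): A, B, D, E, F, G, J, L
  1-simplices (9): AB, AD, AJ, BD, BE, BG, DL, EF, FJ
  2-simplices (1): ABD

so the chain groups are C_0 ≅ Z^8, C_1 ≅ Z^9, C_2 ≅ Z^1.

∂_1: C_1 → C_0 maps an edge to its endpoints' difference, ∂[p,q] = q − p.
This gives a 8×9 integer matrix of rank 7; reducing to Smith normal form yields diagonal entries (1,1,1,1,1,1,1).

∂_2: C_2 → C_1 acts by ∂[p,q,r] = [q,r] − [p,r] + [p,q]. For instance
  ∂ABD = BD − AD + AB.
As a 9×1 matrix over Z this has rank 1, with invariant factors (1).

Computing H_k = (kernel of ∂_k) / (image of ∂_{k+1}):

  H_0: rank C_0 − rank ∂_1 = 8 − 7 = 1, and the invariant factors of ∂_1 are all 1, so H_0 ≅ Z.
  H_1: rank ker ∂_1 − rank ∂_2 = (9 − 7) − 1 = 1, and the invariant factors of ∂_2 are all 1, so H_1 ≅ Z.
  H_2: rank ker ∂_2 − rank ∂_3 = (1 − 1) − 0 = 0, and there is no ∂_3, so H_2 ≅ 0.

As a check, the Euler characteristic is 8 − 9 + 1 = 0, which agrees with 1 − 1 + 0 = 0.

Hence the Betti numbers are b_0 = 1, b_1 = 1, b_2 = 0.

b_0 = 1, b_1 = 1, b_2 = 0.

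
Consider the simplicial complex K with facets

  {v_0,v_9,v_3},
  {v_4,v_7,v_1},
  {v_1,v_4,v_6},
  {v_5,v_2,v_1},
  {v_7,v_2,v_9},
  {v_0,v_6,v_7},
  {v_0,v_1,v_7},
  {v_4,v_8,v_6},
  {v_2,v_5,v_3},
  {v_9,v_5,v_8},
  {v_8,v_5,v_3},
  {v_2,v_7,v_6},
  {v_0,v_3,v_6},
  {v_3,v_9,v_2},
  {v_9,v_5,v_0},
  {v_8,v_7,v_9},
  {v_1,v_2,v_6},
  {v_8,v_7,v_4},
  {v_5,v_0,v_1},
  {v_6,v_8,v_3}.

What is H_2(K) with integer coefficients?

H_2 = 0.

Order the vertices as v_0 < v_1 < v_2 < v_3 < v_4 < v_5 < v_6 < v_7 < v_8 < v_9. Listing each simplex with vertices in this order, K has dimension 2 with simplices:

  0-simplices (10): [v_0], [v_1], [v_2], [v_3], [v_4], [v_5], [v_6], [v_7], [v_8], [v_9]
  1-simplices (30): (30 of them)
  2-simplices (20): (20 of them)

so the chain groups are C_0 ≅ Z^10, C_1 ≅ Z^30, C_2 ≅ Z^20.

∂_1: C_1 → C_0 maps an edge to its endpoints' difference, ∂[p,q] = q − p. For instance
  ∂[v_0,v_7] = [v_7] − [v_0].
As a 10×30 matrix over Z this has rank 9, with invariant factors (1,1,1,1,1,1,1,1,1).

∂_2: C_2 → C_1 maps a triangle to the signed sum of its edges. For instance
  ∂[v_4,v_6,v_8] = [v_6,v_8] − [v_4,v_8] + [v_4,v_6],
  ∂[v_1,v_2,v_6] = [v_2,v_6] − [v_1,v_6] + [v_1,v_2].
As a 30×20 matrix over Z this has rank 20, with invariant factors (1,1,1,1,1,1,1,1,1,1,1,1,1,1,1,1,1,1,1,2).

From H_k ≅ ker(∂_k) / im(∂_{k+1}) we obtain:

  H_2: rank ker ∂_2 − rank ∂_3 = (20 − 20) − 0 = 0, and there is no ∂_3, so H_2 = 0.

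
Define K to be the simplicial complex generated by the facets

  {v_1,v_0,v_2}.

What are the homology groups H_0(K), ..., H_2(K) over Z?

H_0 ≅ Z,  H_1 = 0,  H_2 = 0.

We work with the vertex ordering v_0 < v_1 < v_2. The simplices of K, each written with vertices in increasing order, are:

  0-simplices (3): [v_0], [v_1], [v_2]
  1-simplices (3): [v_0,v_1], [v_0,v_2], [v_1,v_2]
  2-simplices (1): [v_0,v_1,v_2]

giving chain groups C_0 ≅ Z^3, C_1 ≅ Z^3, C_2 ≅ Z^1.

Boundary ∂_1: C_1 → C_0 maps an edge to its endpoints' difference, ∂[p,q] = q − p.
The 3×3 boundary matrix has rank 2 and Smith normal form diag(1,1).

Boundary ∂_2: C_2 → C_1 sends each 2-simplex [p,q,r] to [q,r] − [p,r] + [p,q]. For instance
  ∂[v_0,v_1,v_2] = [v_1,v_2] − [v_0,v_2] + [v_0,v_1].
This gives a 3×1 integer matrix of rank 1; reducing to Smith normal form yields diagonal entries (1).

Computing H_k = (kernel of ∂_k) / (image of ∂_{k+1}):

  H_0: rank C_0 − rank ∂_1 = 3 − 2 = 1, and the invariant factors of ∂_1 are all 1, so H_0 ≅ Z.
  H_1: rank ker ∂_1 − rank ∂_2 = (3 − 2) − 1 = 0, and the invariant factors of ∂_2 are all 1, so H_1 ≅ 0.
  H_2: rank ker ∂_2 − rank ∂_3 = (1 − 1) − 0 = 0, and there is no ∂_3, so H_2 ≅ 0.

As a check, the Euler characteristic is 3 − 3 + 1 = 1, which agrees with 1 − 0 + 0 = 1.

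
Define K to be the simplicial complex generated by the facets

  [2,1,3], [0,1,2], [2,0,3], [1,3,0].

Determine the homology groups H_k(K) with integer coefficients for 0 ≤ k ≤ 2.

We work with the vertex ordering 0 < 1 < 2 < 3. The simplices of K, each written with vertices in increasing order, are:

  0-simplices (4): [0], [1], [2], [3]
  1-simplices (6): [0,1], [0,2], [0,3], [1,2], [1,3], [2,3]
  2-simplices (4): [0,1,2], [0,1,3], [0,2,3], [1,2,3]

giving chain groups C_0 ≅ Z^4, C_1 ≅ Z^6, C_2 ≅ Z^4.

∂_1: C_1 → C_0 sends each edge [p,q] (with p < q) to q − p. For instance
  ∂[1,3] = [3] − [1].
The 4×6 boundary matrix has rank 3 and Smith normal form diag(1,1,1).

∂_2: C_2 → C_1 maps a triangle to the signed sum of its edges. For instance
  ∂[1,2,3] = [2,3] − [1,3] + [1,2],
  ∂[0,1,3] = [1,3] − [0,3] + [0,1].
The 6×4 boundary matrix has rank 3 and Smith normal form diag(1,1,1).

Reading off H_k = ker ∂_k / im ∂_{k+1}:

  H_0: rank C_0 − rank ∂_1 = 4 − 3 = 1, and the invariant factors of ∂_1 are all 1, so H_0 = Z.
  H_1: rank ker ∂_1 − rank ∂_2 = (6 − 3) − 3 = 0, and the invariant factors of ∂_2 are all 1, so H_1 = 0.
  H_2: rank ker ∂_2 − rank ∂_3 = (4 − 3) − 0 = 1, and there is no ∂_3, so H_2 = Z.

H_0 ≅ Z,  H_1 = 0,  H_2 ≅ Z.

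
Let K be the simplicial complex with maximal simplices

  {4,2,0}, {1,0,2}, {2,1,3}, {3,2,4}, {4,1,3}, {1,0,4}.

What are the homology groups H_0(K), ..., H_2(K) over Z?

H_0 = Z,  H_1 = 0,  H_2 = Z.

Order the vertices as 0 < 1 < 2 < 3 < 4. Listing each simplex with vertices in this order, K has dimension 2 with simplices:

  0-simplices (5): [0], [1], [2], [3], [4]
  1-simplices (9): [0,1], [0,2], [0,4], [1,2], [1,3], [1,4], [2,3], [2,4], [3,4]
  2-simplices (6): [0,1,2], [0,1,4], [0,2,4], [1,2,3], [1,3,4], [2,3,4]

giving chain groups C_0 ≅ Z^5, C_1 ≅ Z^9, C_2 ≅ Z^6.

Boundary ∂_1: C_1 → C_0 is given by ∂[p,q] = [q] − [p]. For instance
  ∂[2,3] = [3] − [2].
The resulting 5×9 matrix has rank 4, and its Smith normal form has invariant factors (1,1,1,1).

Boundary ∂_2: C_2 → C_1 acts by ∂[p,q,r] = [q,r] − [p,r] + [p,q]. For instance
  ∂[0,2,4] = [2,4] − [0,4] + [0,2],
  ∂[0,1,2] = [1,2] − [0,2] + [0,1].
The 9×6 boundary matrix has rank 5 and Smith normal form diag(1,1,1,1,1).

From H_k ≅ ker(∂_k) / im(∂_{k+1}) we obtain:

  H_0: rank C_0 − rank ∂_1 = 5 − 4 = 1, and the invariant factors of ∂_1 are all 1, so H_0 ≅ Z.
  H_1: rank ker ∂_1 − rank ∂_2 = (9 − 4) − 5 = 0, and the invariant factors of ∂_2 are all 1, so H_1 ≅ 0.
  H_2: rank ker ∂_2 − rank ∂_3 = (6 − 5) − 0 = 1, and there is no ∂_3, so H_2 ≅ Z.

As a check, the Euler characteristic is 5 − 9 + 6 = 2, which agrees with 1 − 0 + 1 = 2.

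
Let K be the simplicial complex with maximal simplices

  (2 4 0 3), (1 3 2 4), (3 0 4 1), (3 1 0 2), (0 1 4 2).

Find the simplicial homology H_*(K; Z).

H_0 = Z,  H_1 = 0,  H_2 = 0,  H_3 = Z.

We work with the vertex ordering 0 < 1 < 2 < 3 < 4. The simplices of K, each written with vertices in increasing order, are:

  0-simplices (5): [0], [1], [2], [3], [4]
  1-simplices (10): [0,1], [0,2], [0,3], [0,4], [1,2], [1,3], [1,4], [2,3], [2,4], [3,4]
  2-simplices (10): [0,1,2], [0,1,3], [0,1,4], [0,2,3], [0,2,4], [0,3,4], [1,2,3], [1,2,4], [1,3,4], [2,3,4]
  3-simplices (5): [0,1,2,3], [0,1,2,4], [0,1,3,4], [0,2,3,4], [1,2,3,4]

giving chain groups C_0 ≅ Z^5, C_1 ≅ Z^10, C_2 ≅ Z^10, C_3 ≅ Z^5.

The boundary map ∂_1: C_1 → C_0 maps an edge to its endpoints' difference, ∂[p,q] = q − p.
As a 5×10 matrix over Z this has rank 4, with invariant factors (1,1,1,1).

∂_2: C_2 → C_1 maps a triangle to the signed sum of its edges. For instance
  ∂[0,1,3] = [1,3] − [0,3] + [0,1],
  ∂[0,3,4] = [3,4] − [0,4] + [0,3].
As a 10×10 matrix over Z this has rank 6, with invariant factors (1,1,1,1,1,1).

∂_3: C_3 → C_2 sends each 3-simplex σ to the alternating sum Σ_i (−1)^i (σ with its i-th vertex removed). For instance
  ∂[0,2,3,4] = [2,3,4] − [0,3,4] + [0,2,4] − [0,2,3],
  ∂[0,1,2,4] = [1,2,4] − [0,2,4] + [0,1,4] − [0,1,2].
As a 10×5 matrix over Z this has rank 4, with invariant factors (1,1,1,1).

From H_k ≅ ker(∂_k) / im(∂_{k+1}) we obtain:

  H_0: rank C_0 − rank ∂_1 = 5 − 4 = 1, and the invariant factors of ∂_1 are all 1, so H_0 = Z.
  H_1: rank ker ∂_1 − rank ∂_2 = (10 − 4) − 6 = 0, and the invariant factors of ∂_2 are all 1, so H_1 = 0.
  H_2: rank ker ∂_2 − rank ∂_3 = (10 − 6) − 4 = 0, and the invariant factors of ∂_3 are all 1, so H_2 = 0.
  H_3: rank ker ∂_3 − rank ∂_4 = (5 − 4) − 0 = 1, and there is no ∂_4, so H_3 = Z.

As a check, the Euler characteristic is 5 − 10 + 10 − 5 = 0, which agrees with 1 − 0 + 0 − 1 = 0.
(K is a triangulation of the 3-sphere S^3.)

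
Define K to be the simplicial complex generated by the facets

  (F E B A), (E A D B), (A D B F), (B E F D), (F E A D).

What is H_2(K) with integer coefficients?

H_2 = 0.

Order the vertices as A < B < D < E < F. Listing each simplex with vertices in this order, K has dimension 3 with simplices:

  0-simplices (5): A, B, D, E, F
  1-simplices (10): AB, AD, AE, AF, BD, BE, BF, DE, DF, EF
  2-simplices (10): ABD, ABE, ABF, ADE, ADF, AEF, BDE, BDF, BEF, DEF
  3-simplices (5): ABDE, ABDF, ABEF, ADEF, BDEF

Hence C_0 ≅ Z^5, C_1 ≅ Z^10, C_2 ≅ Z^10, C_3 ≅ Z^5.

∂_1: C_1 → C_0 maps an edge to its endpoints' difference, ∂[p,q] = q − p.
This gives a 5×10 integer matrix of rank 4; reducing to Smith normal form yields diagonal entries (1,1,1,1).

The boundary map ∂_2: C_2 → C_1 sends each 2-simplex [p,q,r] to [q,r] − [p,r] + [p,q]. For instance
  ∂DEF = EF − DF + DE,
  ∂ADF = DF − AF + AD.
This gives a 10×10 integer matrix of rank 6; reducing to Smith normal form yields diagonal entries (1,1,1,1,1,1).

The boundary map ∂_3: C_3 → C_2 sends each 3-simplex σ to the alternating sum Σ_i (−1)^i (σ with its i-th vertex removed). For instance
  ∂BDEF = DEF − BEF + BDF − BDE,
  ∂ABEF = BEF − AEF + ABF − ABE.
The 10×5 boundary matrix has rank 4 and Smith normal form diag(1,1,1,1).

Now H_k = ker ∂_k / im ∂_{k+1}, so:

  H_2: rank ker ∂_2 − rank ∂_3 = (10 − 6) − 4 = 0, and the invariant factors of ∂_3 are all 1, so H_2 = 0.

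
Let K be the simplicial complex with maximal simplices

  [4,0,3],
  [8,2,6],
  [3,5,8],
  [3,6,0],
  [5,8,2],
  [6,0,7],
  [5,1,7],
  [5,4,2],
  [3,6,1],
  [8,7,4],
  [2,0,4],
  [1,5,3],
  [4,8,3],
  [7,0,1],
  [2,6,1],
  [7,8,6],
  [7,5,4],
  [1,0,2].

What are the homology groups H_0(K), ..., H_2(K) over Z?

H_0 ≅ Z,  H_1 ≅ Z ⊕ Z/2,  H_2 = 0.

Take the total order 0 < 1 < 2 < 3 < 4 < 5 < 6 < 7 < 8 on the vertex set. Then K (dimension 2) consists of the simplices:

  0-simplices (9): [0], [1], [2], [3], [4], [5], [6], [7], [8]
  1-simplices (27): (27 of them)
  2-simplices (18): [0,1,2], [0,1,7], [0,2,4], [0,3,4], [0,3,6], [0,6,7], [1,2,6], [1,3,5], [1,3,6], [1,5,7], [2,4,5], [2,5,8], [2,6,8], [3,4,8], [3,5,8], [4,5,7], [4,7,8], [6,7,8]

so the chain groups are C_0 ≅ Z^9, C_1 ≅ Z^27, C_2 ≅ Z^18.

Boundary ∂_1: C_1 → C_0 maps an edge to its endpoints' difference, ∂[p,q] = q − p. For instance
  ∂[7,8] = [8] − [7].
The resulting 9×27 matrix has rank 8, and its Smith normal form has invariant factors (1,1,1,1,1,1,1,1).

∂_2: C_2 → C_1 acts by ∂[p,q,r] = [q,r] − [p,r] + [p,q]. For instance
  ∂[1,3,6] = [3,6] − [1,6] + [1,3],
  ∂[4,7,8] = [7,8] − [4,8] + [4,7].
The 27×18 boundary matrix has rank 18 and Smith normal form diag(1,1,1,1,1,1,1,1,1,1,1,1,1,1,1,1,1,2).

Reading off H_k = ker ∂_k / im ∂_{k+1}:

  H_0: rank C_0 − rank ∂_1 = 9 − 8 = 1, and the invariant factors of ∂_1 are all 1, so H_0 ≅ Z.
  H_1: rank ker ∂_1 − rank ∂_2 = (27 − 8) − 18 = 1, and ∂_2 has invariant factor 2 > 1, so H_1 ≅ Z ⊕ Z/2.
  H_2: rank ker ∂_2 − rank ∂_3 = (18 − 18) − 0 = 0, and there is no ∂_3, so H_2 ≅ 0.

As a check, the Euler characteristic is 9 − 27 + 18 = 0, which agrees with 1 − 1 + 0 = 0.
(K is a triangulation of the Klein bottle.)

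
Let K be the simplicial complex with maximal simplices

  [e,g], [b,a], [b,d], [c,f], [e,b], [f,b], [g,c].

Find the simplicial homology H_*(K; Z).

Take the total order a < b < c < d < e < f < g on the vertex set. Then K (dimension 1) consists of the simplices:

  0-simplices (7): a, b, c, d, e, f, g
  1-simplices (7): ab, bd, be, bf, cf, cg, eg

Hence C_0 ≅ Z^7, C_1 ≅ Z^7.

∂_1: C_1 → C_0 sends each edge [p,q] (with p < q) to q − p. For instance
  ∂eg = g − e.
This gives a 7×7 integer matrix of rank 6; reducing to Smith normal form yields diagonal entries (1,1,1,1,1,1).

Now H_k = ker ∂_k / im ∂_{k+1}, so:

  H_0: rank C_0 − rank ∂_1 = 7 − 6 = 1, and the invariant factors of ∂_1 are all 1, so H_0 ≅ Z.
  H_1: rank ker ∂_1 − rank ∂_2 = (7 − 6) − 0 = 1, and there is no ∂_2, so H_1 ≅ Z.

H_0 = Z,  H_1 = Z.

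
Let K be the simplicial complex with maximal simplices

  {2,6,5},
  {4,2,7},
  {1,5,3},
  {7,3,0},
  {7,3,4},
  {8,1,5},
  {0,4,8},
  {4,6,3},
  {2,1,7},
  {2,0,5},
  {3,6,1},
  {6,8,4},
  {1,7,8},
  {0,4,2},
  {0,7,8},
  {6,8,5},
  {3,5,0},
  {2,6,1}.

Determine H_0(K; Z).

H_0 = Z.

K has 9 vertices, 27 edges, 18 triangles.
rank ∂_0 = 0, rank ∂_1 = 8 ⇒ b_0 = 9 − 0 − 8 = 1; all invariant factors of ∂_1 are 1 so no torsion. So H_0 ≅ Z.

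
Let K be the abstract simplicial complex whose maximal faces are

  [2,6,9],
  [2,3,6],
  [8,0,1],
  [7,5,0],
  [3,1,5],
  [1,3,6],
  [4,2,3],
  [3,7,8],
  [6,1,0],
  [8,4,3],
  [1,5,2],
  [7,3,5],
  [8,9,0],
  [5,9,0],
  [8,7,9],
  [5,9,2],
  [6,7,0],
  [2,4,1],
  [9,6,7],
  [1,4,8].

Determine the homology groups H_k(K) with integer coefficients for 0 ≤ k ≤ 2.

We work with the vertex ordering 0 < 1 < 2 < 3 < 4 < 5 < 6 < 7 < 8 < 9. The simplices of K, each written with vertices in increasing order, are:

  0-simplices (10): [0], [1], [2], [3], [4], [5], [6], [7], [8], [9]
  1-simplices (30): (30 of them)
  2-simplices (20): (20 of them)

so the chain groups are C_0 ≅ Z^10, C_1 ≅ Z^30, C_2 ≅ Z^20.

The boundary map ∂_1: C_1 → C_0 maps an edge to its endpoints' difference, ∂[p,q] = q − p. For instance
  ∂[0,6] = [6] − [0].
This gives a 10×30 integer matrix of rank 9; reducing to Smith normal form yields diagonal entries (1,1,1,1,1,1,1,1,1).

Boundary ∂_2: C_2 → C_1 acts by ∂[p,q,r] = [q,r] − [p,r] + [p,q]. For instance
  ∂[1,3,6] = [3,6] − [1,6] + [1,3],
  ∂[3,4,8] = [4,8] − [3,8] + [3,4].
The 30×20 boundary matrix has rank 20 and Smith normal form diag(1,1,1,1,1,1,1,1,1,1,1,1,1,1,1,1,1,1,1,2).

Reading off H_k = ker ∂_k / im ∂_{k+1}:

  H_0: rank C_0 − rank ∂_1 = 10 − 9 = 1, and the invariant factors of ∂_1 are all 1, so H_0 ≅ Z.
  H_1: rank ker ∂_1 − rank ∂_2 = (30 − 9) − 20 = 1, and ∂_2 has invariant factor 2 > 1, so H_1 ≅ Z × Z/2.
  H_2: rank ker ∂_2 − rank ∂_3 = (20 − 20) − 0 = 0, and there is no ∂_3, so H_2 ≅ 0.

(K is a triangulation of the Klein bottle.)

H_0 = Z,  H_1 = Z × Z/2,  H_2 = 0.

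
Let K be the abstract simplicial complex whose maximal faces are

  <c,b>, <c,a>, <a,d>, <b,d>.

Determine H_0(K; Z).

Take the total order a < b < c < d on the vertex set. Then K (dimension 1) consists of the simplices:

  0-simplices (4): a, b, c, d
  1-simplices (4): ac, ad, bc, bd

so the chain groups are C_0 ≅ Z^4, C_1 ≅ Z^4.

∂_1: C_1 → C_0 is given by ∂[p,q] = [q] − [p]. For instance
  ∂ac = c − a.
This gives a 4×4 integer matrix of rank 3; reducing to Smith normal form yields diagonal entries (1,1,1).

Now H_k = ker ∂_k / im ∂_{k+1}, so:

  H_0: rank C_0 − rank ∂_1 = 4 − 3 = 1, and the invariant factors of ∂_1 are all 1, so H_0 = Z.

(K is a triangulation of the circle S^1.)

H_0 = Z.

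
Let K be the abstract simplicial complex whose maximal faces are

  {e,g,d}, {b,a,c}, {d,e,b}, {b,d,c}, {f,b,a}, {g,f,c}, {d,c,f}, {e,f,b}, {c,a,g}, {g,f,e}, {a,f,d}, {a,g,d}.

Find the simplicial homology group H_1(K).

H_1 ≅ Z_2.

Take the total order a < b < c < d < e < f < g on the vertex set. Then K (dimension 2) consists of the simplices:

  0-simplices (7): a, b, c, d, e, f, g
  1-simplices (18): ab, ac, ad, af, ag, bc, bd, be, bf, cd, cf, cg, de, df, dg, ef, eg, fg
  2-simplices (12): abc, abf, acg, adf, adg, bcd, bde, bef, cdf, cfg, deg, efg

Hence C_0 ≅ Z^7, C_1 ≅ Z^18, C_2 ≅ Z^12.

∂_1: C_1 → C_0 is given by ∂[p,q] = [q] − [p].
The resulting 7×18 matrix has rank 6, and its Smith normal form has invariant factors (1,1,1,1,1,1).

The boundary map ∂_2: C_2 → C_1 sends each 2-simplex [p,q,r] to [q,r] − [p,r] + [p,q]. For instance
  ∂adg = dg − ag + ad,
  ∂abf = bf − af + ab.
The 18×12 boundary matrix has rank 12 and Smith normal form diag(1,1,1,1,1,1,1,1,1,1,1,2).

Now H_k = ker ∂_k / im ∂_{k+1}, so:

  H_1: rank ker ∂_1 − rank ∂_2 = (18 − 6) − 12 = 0, and ∂_2 has invariant factor 2 > 1, so H_1 = Z_2.

(K is a triangulation of the real projective plane RP^2.)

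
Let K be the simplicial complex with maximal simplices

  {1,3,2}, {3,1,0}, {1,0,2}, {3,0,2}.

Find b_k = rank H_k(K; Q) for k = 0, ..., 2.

b_0 = 1, b_1 = 0, b_2 = 1.

Order the vertices as 0 < 1 < 2 < 3. Listing each simplex with vertices in this order, K has dimension 2 with simplices:

  0-simplices (4): [0], [1], [2], [3]
  1-simplices (6): [0,1], [0,2], [0,3], [1,2], [1,3], [2,3]
  2-simplices (4): [0,1,2], [0,1,3], [0,2,3], [1,2,3]

so the chain groups are C_0 ≅ Z^4, C_1 ≅ Z^6, C_2 ≅ Z^4.

∂_1: C_1 → C_0 maps an edge to its endpoints' difference, ∂[p,q] = q − p. For instance
  ∂[1,2] = [2] − [1].
This gives a 4×6 integer matrix of rank 3; reducing to Smith normal form yields diagonal entries (1,1,1).

The boundary map ∂_2: C_2 → C_1 acts by ∂[p,q,r] = [q,r] − [p,r] + [p,q]. For instance
  ∂[1,2,3] = [2,3] − [1,3] + [1,2],
  ∂[0,2,3] = [2,3] − [0,3] + [0,2].
As a 6×4 matrix over Z this has rank 3, with invariant factors (1,1,1).

Now H_k = ker ∂_k / im ∂_{k+1}, so:

  H_0: rank C_0 − rank ∂_1 = 4 − 3 = 1, and the invariant factors of ∂_1 are all 1, so H_0 ≅ Z.
  H_1: rank ker ∂_1 − rank ∂_2 = (6 − 3) − 3 = 0, and the invariant factors of ∂_2 are all 1, so H_1 ≅ 0.
  H_2: rank ker ∂_2 − rank ∂_3 = (4 − 3) − 0 = 1, and there is no ∂_3, so H_2 ≅ Z.

Hence the Betti numbers are b_0 = 1, b_1 = 0, b_2 = 1.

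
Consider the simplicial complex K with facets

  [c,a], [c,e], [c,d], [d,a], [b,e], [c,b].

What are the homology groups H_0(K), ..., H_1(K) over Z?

H_0 ≅ Z,  H_1 ≅ Z^2.

We work with the vertex ordering a < b < c < d < e. The simplices of K, each written with vertices in increasing order, are:

  0-simplices (5): a, b, c, d, e
  1-simplices (6): ac, ad, bc, be, cd, ce

giving chain groups C_0 ≅ Z^5, C_1 ≅ Z^6.

The boundary map ∂_1: C_1 → C_0 maps an edge to its endpoints' difference, ∂[p,q] = q − p.
The 5×6 boundary matrix has rank 4 and Smith normal form diag(1,1,1,1).

Computing H_k = (kernel of ∂_k) / (image of ∂_{k+1}):

  H_0: rank C_0 − rank ∂_1 = 5 − 4 = 1, and the invariant factors of ∂_1 are all 1, so H_0 = Z.
  H_1: rank ker ∂_1 − rank ∂_2 = (6 − 4) − 0 = 2, and there is no ∂_2, so H_1 = Z^2.

(K is a triangulation of a wedge of 2 circles.)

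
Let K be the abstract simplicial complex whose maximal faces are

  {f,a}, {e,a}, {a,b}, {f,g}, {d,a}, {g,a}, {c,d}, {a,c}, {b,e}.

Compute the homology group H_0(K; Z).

H_0 = Z.

K has 7 vertices, 9 edges.
rank ∂_0 = 0, rank ∂_1 = 6 ⇒ b_0 = 7 − 0 − 6 = 1; all invariant factors of ∂_1 are 1 so no torsion. So H_0 = Z.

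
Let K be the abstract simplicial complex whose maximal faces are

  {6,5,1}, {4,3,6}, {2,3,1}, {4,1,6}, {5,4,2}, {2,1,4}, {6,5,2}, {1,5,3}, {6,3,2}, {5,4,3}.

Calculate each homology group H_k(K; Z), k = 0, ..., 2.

Take the total order 1 < 2 < 3 < 4 < 5 < 6 on the vertex set. Then K (dimension 2) consists of the simplices:

  0-simplices (6): [1], [2], [3], [4], [5], [6]
  1-simplices (15): [1,2], [1,3], [1,4], [1,5], [1,6], [2,3], [2,4], [2,5], [2,6], [3,4], [3,5], [3,6], [4,5], [4,6], [5,6]
  2-simplices (10): [1,2,3], [1,2,4], [1,3,5], [1,4,6], [1,5,6], [2,3,6], [2,4,5], [2,5,6], [3,4,5], [3,4,6]

so the chain groups are C_0 ≅ Z^6, C_1 ≅ Z^15, C_2 ≅ Z^10.

The boundary map ∂_1: C_1 → C_0 sends each edge [p,q] (with p < q) to q − p.
This gives a 6×15 integer matrix of rank 5; reducing to Smith normal form yields diagonal entries (1,1,1,1,1).

Boundary ∂_2: C_2 → C_1 maps a triangle to the signed sum of its edges. For instance
  ∂[1,3,5] = [3,5] − [1,5] + [1,3],
  ∂[2,3,6] = [3,6] − [2,6] + [2,3].
The resulting 15×10 matrix has rank 10, and its Smith normal form has invariant factors (1,1,1,1,1,1,1,1,1,2).

Now H_k = ker ∂_k / im ∂_{k+1}, so:

  H_0: rank C_0 − rank ∂_1 = 6 − 5 = 1, and the invariant factors of ∂_1 are all 1, so H_0 ≅ Z.
  H_1: rank ker ∂_1 − rank ∂_2 = (15 − 5) − 10 = 0, and ∂_2 has invariant factor 2 > 1, so H_1 ≅ Z/2.
  H_2: rank ker ∂_2 − rank ∂_3 = (10 − 10) − 0 = 0, and there is no ∂_3, so H_2 ≅ 0.

H_0 = Z,  H_1 = Z/2,  H_2 = 0.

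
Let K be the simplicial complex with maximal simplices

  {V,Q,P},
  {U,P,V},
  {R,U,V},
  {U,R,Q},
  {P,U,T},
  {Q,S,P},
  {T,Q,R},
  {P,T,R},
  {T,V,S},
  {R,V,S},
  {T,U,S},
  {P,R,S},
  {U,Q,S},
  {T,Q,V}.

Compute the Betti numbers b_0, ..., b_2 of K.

Fix the vertex order P < Q < R < S < T < U < V and write every simplex with vertices in increasing order. Then dim K = 2 and the simplices of K are:

  0-simplices (7): P, Q, R, S, T, U, V
  1-simplices (21): PQ, PR, PS, PT, PU, PV, QR, QS, QT, QU, QV, RS, RT, RU, RV, ST, SU, SV, TU, TV, UV
  2-simplices (14): PQS, PQV, PRS, PRT, PTU, PUV, QRT, QRU, QSU, QTV, RSV, RUV, STU, STV

Hence C_0 ≅ Z^7, C_1 ≅ Z^21, C_2 ≅ Z^14.

The boundary map ∂_1: C_1 → C_0 is given by ∂[p,q] = [q] − [p]. For instance
  ∂QR = R − Q.
As a 7×21 matrix over Z this has rank 6, with invariant factors (1,1,1,1,1,1).

∂_2: C_2 → C_1 acts by ∂[p,q,r] = [q,r] − [p,r] + [p,q]. For instance
  ∂QSU = SU − QU + QS,
  ∂RUV = UV − RV + RU.
As a 21×14 matrix over Z this has rank 13, with invariant factors (1,1,1,1,1,1,1,1,1,1,1,1,1).

From H_k ≅ ker(∂_k) / im(∂_{k+1}) we obtain:

  H_0: rank C_0 − rank ∂_1 = 7 − 6 = 1, and the invariant factors of ∂_1 are all 1, so H_0 ≅ Z.
  H_1: rank ker ∂_1 − rank ∂_2 = (21 − 6) − 13 = 2, and the invariant factors of ∂_2 are all 1, so H_1 ≅ Z^2.
  H_2: rank ker ∂_2 − rank ∂_3 = (14 − 13) − 0 = 1, and there is no ∂_3, so H_2 ≅ Z.

Hence the Betti numbers are b_0 = 1, b_1 = 2, b_2 = 1.

b_0 = 1, b_1 = 2, b_2 = 1.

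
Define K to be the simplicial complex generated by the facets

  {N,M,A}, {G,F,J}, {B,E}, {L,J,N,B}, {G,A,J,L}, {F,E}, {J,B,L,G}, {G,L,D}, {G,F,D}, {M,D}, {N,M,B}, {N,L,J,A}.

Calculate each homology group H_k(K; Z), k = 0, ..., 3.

Fix the vertex order A < B < D < E < F < G < J < L < M < N and write every simplex with vertices in increasing order. Then dim K = 3 and the simplices of K are:

  0-simplices (10): A, B, D, E, F, G, J, L, M, N
  1-simplices (24): AG, AJ, AL, AM, AN, BE, BG, BJ, BL, BM, BN, DF, DG, DL, DM, EF, FG, FJ, GJ, GL, JL, JN, LN, MN
  2-simplices (17): AGJ, AGL, AJL, AJN, ALN, AMN, BGJ, BGL, BJL, BJN, BLN, BMN, DFG, DGL, FGJ, GJL, JLN
  3-simplices (4): AGJL, AJLN, BGJL, BJLN

Hence C_0 ≅ Z^10, C_1 ≅ Z^24, C_2 ≅ Z^17, C_3 ≅ Z^4.

The boundary map ∂_1: C_1 → C_0 maps an edge to its endpoints' difference, ∂[p,q] = q − p. For instance
  ∂EF = F − E.
This gives a 10×24 integer matrix of rank 9; reducing to Smith normal form yields diagonal entries (1,1,1,1,1,1,1,1,1).

The boundary map ∂_2: C_2 → C_1 acts by ∂[p,q,r] = [q,r] − [p,r] + [p,q]. For instance
  ∂JLN = LN − JN + JL,
  ∂BGJ = GJ − BJ + BG.
As a 24×17 matrix over Z this has rank 13, with invariant factors (1,1,1,1,1,1,1,1,1,1,1,1,1).

Boundary ∂_3: C_3 → C_2 sends each 3-simplex σ to the alternating sum Σ_i (−1)^i (σ with its i-th vertex removed). For instance
  ∂AGJL = GJL − AJL + AGL − AGJ,
  ∂AJLN = JLN − ALN + AJN − AJL.
The 17×4 boundary matrix has rank 4 and Smith normal form diag(1,1,1,1).

Now H_k = ker ∂_k / im ∂_{k+1}, so:

  H_0: rank C_0 − rank ∂_1 = 10 − 9 = 1, and the invariant factors of ∂_1 are all 1, so H_0 ≅ Z.
  H_1: rank ker ∂_1 − rank ∂_2 = (24 − 9) − 13 = 2, and the invariant factors of ∂_2 are all 1, so H_1 ≅ Z^2.
  H_2: rank ker ∂_2 − rank ∂_3 = (17 − 13) − 4 = 0, and the invariant factors of ∂_3 are all 1, so H_2 ≅ 0.
  H_3: rank ker ∂_3 − rank ∂_4 = (4 − 4) − 0 = 0, and there is no ∂_4, so H_3 ≅ 0.

H_0 = Z,  H_1 = Z^2,  H_2 = 0,  H_3 = 0.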